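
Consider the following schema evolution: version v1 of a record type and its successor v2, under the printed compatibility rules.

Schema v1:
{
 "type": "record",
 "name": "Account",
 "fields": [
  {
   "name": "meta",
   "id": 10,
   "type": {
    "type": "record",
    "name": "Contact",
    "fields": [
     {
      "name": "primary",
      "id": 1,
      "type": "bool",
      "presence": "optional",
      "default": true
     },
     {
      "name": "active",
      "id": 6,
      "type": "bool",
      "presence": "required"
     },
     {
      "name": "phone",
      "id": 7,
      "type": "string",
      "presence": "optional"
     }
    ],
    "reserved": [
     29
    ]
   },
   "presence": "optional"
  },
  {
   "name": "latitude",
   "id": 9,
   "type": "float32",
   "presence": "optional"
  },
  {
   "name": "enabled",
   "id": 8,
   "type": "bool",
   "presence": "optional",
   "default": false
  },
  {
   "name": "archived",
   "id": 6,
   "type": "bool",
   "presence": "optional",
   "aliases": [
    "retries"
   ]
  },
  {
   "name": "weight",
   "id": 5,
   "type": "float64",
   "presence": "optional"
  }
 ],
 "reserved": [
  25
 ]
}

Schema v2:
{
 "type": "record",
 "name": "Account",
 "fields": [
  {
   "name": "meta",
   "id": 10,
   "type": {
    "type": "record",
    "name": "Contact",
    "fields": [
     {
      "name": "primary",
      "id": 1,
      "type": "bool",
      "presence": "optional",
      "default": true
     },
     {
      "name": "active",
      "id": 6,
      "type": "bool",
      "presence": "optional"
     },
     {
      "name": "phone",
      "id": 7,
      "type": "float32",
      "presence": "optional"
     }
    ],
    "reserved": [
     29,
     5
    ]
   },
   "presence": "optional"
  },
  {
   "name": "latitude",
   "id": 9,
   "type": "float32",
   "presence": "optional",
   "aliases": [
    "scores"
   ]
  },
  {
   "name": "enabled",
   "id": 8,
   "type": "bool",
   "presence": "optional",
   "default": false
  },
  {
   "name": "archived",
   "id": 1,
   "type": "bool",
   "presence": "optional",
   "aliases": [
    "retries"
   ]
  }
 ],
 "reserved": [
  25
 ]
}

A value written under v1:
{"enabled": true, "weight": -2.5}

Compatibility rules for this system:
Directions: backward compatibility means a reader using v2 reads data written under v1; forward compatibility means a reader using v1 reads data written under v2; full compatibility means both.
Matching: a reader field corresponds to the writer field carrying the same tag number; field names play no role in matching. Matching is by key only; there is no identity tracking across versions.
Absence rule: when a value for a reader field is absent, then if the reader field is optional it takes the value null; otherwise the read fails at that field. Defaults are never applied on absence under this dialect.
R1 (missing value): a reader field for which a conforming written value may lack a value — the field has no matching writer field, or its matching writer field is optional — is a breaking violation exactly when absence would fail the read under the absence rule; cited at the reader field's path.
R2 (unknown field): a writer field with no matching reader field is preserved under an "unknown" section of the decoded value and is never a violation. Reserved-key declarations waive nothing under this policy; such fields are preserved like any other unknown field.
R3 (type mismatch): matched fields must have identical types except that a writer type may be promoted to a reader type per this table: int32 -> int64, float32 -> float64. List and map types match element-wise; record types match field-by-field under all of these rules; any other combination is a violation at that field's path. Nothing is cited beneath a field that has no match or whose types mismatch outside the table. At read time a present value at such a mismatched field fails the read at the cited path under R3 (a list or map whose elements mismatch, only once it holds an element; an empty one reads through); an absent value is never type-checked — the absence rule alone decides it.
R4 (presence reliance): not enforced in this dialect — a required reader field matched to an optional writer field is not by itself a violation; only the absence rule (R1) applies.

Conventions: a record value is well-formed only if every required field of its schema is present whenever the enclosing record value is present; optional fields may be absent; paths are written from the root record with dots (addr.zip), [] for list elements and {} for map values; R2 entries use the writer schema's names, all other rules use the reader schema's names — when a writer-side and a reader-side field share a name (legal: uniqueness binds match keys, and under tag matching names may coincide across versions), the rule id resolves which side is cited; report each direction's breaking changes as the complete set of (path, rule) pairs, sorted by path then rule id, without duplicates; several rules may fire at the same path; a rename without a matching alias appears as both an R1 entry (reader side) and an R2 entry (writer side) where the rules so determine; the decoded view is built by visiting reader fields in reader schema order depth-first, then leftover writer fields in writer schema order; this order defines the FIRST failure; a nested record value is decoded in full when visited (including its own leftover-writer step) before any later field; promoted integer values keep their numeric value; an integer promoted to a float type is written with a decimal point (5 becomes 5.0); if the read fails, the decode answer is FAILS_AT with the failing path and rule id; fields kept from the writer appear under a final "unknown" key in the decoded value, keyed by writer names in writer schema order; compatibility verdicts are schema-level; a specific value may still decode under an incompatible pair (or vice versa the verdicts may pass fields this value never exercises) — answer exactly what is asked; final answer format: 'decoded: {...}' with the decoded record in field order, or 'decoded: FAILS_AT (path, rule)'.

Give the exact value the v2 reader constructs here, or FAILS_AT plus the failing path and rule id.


arrows below run writer -> reader for Account
migrating the Account value to v2:
  meta := null (absent, optional -> null)
  latitude := null (absent, optional -> null)
  enabled := true
  archived := null (absent, optional -> null)
  writer weight: kept under "unknown"
  => decoded: {"meta": null, "latitude": null, "enabled": true, "archived": null, "unknown": {"weight": -2.5}}
remaining Account differences; none change what is asked:
  field phone in record Contact: type string changed to float32 -> affects the rule determinations only; this particular Account value decodes identically
  field active in record Contact: required changed to optional -> affects the rule determinations only; this particular Account value decodes identically
  field archived in record Account: tag 6 changed to 1 -> inert under this dialect — no rule fires on Account and the result does not move

decoded: {"meta": null, "latitude": null, "enabled": true, "archived": null, "unknown": {"weight": -2.5}}


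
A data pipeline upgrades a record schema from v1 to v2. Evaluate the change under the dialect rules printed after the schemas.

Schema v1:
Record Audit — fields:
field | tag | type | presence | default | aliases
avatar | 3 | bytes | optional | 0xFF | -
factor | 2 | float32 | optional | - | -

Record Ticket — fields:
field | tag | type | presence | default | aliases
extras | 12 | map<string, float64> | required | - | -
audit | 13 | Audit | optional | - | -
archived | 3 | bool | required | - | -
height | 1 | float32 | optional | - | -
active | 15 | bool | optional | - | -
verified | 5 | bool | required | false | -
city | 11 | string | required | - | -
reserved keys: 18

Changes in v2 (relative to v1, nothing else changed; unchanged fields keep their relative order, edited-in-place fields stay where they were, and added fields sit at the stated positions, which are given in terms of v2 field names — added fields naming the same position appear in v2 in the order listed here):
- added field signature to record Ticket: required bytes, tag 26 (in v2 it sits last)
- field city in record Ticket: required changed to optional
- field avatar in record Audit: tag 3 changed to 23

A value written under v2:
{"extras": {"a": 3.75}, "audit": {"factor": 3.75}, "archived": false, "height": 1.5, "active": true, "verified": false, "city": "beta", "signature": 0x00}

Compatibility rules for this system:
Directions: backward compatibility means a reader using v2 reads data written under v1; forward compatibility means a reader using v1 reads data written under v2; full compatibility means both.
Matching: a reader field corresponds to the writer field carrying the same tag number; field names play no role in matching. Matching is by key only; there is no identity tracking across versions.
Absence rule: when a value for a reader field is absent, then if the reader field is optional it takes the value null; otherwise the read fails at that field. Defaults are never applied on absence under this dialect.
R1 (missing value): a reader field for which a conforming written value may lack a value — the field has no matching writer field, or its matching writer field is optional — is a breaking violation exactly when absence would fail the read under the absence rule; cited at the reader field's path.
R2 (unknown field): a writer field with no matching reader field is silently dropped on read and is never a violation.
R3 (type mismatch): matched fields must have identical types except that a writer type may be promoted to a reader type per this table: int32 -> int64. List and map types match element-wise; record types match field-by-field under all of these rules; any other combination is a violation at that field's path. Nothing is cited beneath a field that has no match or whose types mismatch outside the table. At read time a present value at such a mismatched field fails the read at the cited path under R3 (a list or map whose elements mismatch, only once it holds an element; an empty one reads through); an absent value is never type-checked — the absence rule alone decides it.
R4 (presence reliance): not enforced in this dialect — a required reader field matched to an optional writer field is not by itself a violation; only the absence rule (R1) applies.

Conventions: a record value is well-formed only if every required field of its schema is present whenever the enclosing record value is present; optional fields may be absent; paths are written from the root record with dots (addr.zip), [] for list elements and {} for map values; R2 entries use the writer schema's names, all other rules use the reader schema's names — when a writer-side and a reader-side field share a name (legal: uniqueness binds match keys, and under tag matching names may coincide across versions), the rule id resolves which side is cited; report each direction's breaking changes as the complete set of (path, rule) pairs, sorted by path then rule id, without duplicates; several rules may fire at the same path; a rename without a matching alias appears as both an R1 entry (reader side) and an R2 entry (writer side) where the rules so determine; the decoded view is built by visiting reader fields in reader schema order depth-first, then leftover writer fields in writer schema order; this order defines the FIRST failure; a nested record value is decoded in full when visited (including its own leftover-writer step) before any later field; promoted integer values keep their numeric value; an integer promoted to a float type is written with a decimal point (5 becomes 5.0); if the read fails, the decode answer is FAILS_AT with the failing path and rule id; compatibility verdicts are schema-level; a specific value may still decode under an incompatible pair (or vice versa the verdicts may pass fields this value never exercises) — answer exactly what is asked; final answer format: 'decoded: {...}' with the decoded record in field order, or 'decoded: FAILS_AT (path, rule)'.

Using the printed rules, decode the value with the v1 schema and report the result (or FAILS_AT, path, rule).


decoded: {"extras": {"a": 3.75}, "audit": {"avatar": null, "factor": 3.75}, "archived": false, "height": 1.5, "active": true, "verified": false, "city": "beta"}

arrows below run writer -> reader for Ticket
decode walk for Ticket under reader schema v1:
  extras := {"a": 3.75}
  audit.avatar := null (not supplied -> null)
  audit.factor := 3.75
  archived := false
  height := 1.5
  active := true
  verified := false
  city := "beta"
  writer signature: unmatched, discarded
  => decoded: {"extras": {"a": 3.75}, "audit": {"avatar": null, "factor": 3.75}, "archived": false, "height": 1.5, "active": true, "verified": false, "city": "beta"}
remaining Ticket differences; none change what is asked:
  added field signature to record Ticket: required bytes, tag 26 (in v2 it sits last) -> schema-level compatibility only; this Ticket value's decode is unchanged
  field city in record Ticket: required changed to optional -> schema-level compatibility only; this Ticket value's decode is unchanged
  field avatar in record Audit: tag 3 changed to 23 -> fires no rule on Ticket under this dialect and leaves the result unchanged


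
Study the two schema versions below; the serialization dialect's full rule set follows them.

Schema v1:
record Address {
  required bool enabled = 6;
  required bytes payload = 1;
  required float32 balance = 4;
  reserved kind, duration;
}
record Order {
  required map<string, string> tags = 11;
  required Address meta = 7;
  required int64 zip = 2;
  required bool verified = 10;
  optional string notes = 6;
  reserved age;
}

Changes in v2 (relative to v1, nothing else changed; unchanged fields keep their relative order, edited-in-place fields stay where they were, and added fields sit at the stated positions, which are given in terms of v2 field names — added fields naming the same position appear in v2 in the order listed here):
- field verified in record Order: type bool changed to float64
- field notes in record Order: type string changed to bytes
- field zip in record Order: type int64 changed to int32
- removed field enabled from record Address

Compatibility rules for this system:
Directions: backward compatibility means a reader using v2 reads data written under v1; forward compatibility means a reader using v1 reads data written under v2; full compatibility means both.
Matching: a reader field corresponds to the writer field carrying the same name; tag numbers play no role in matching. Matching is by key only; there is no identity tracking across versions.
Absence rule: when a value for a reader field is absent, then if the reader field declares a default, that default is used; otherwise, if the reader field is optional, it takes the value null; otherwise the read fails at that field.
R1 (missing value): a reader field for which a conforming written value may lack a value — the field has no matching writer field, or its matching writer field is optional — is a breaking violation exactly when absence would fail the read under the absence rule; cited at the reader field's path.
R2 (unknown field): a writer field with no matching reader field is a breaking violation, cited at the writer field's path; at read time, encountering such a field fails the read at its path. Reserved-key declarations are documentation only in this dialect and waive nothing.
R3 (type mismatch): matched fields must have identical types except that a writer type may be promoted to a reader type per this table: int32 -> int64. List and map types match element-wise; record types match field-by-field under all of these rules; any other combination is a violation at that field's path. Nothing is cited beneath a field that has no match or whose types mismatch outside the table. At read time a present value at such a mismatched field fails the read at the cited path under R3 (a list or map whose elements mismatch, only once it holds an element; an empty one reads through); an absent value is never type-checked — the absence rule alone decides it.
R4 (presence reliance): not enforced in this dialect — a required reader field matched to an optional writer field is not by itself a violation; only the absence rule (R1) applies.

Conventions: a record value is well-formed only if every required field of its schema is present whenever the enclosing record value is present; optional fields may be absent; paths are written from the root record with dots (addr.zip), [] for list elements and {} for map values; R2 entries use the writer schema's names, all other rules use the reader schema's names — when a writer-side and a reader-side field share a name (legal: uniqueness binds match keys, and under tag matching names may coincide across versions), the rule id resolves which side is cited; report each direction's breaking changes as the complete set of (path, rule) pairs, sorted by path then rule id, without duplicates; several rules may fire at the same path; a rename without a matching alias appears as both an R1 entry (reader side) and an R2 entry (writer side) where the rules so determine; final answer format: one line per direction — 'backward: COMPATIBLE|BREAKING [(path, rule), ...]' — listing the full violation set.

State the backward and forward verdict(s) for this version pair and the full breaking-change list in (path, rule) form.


backward: BREAKING [(meta.enabled, R2), (notes, R3), (verified, R3), (zip, R3)]; forward: BREAKING [(meta.enabled, R1), (notes, R3), (verified, R3)]

arrows below run writer -> reader for Order
backward analysis of Order with v2 as reader and v1 as writer:
  tags: paired with writer tags (map<string, string> -> map<string, string>; writer required)
  meta: paired with writer meta (Address -> Address; writer required)
  zip: paired with writer zip (int64 -> int32; writer required)
  verified: paired with writer verified (bool -> float64; writer required)
  notes: paired with writer notes (string -> bytes; writer optional)
  meta.payload: paired with writer meta.payload (bytes -> bytes; writer required)
  meta.balance: paired with writer meta.balance (float32 -> float32; writer required)
  leftover writer field: meta.enabled
  rule R2 violated at meta.enabled
  rule R3 violated at notes
  rule R3 violated at verified
  rule R3 violated at zip
  => 4 violation(s): backward is BREAKING for Order
forward analysis of Order with v1 as reader and v2 as writer:
  tags: paired with writer tags (map<string, string> -> map<string, string>; writer required)
  meta: paired with writer meta (Address -> Address; writer required)
  zip: paired with writer zip (int32 -> int64; writer required)
  verified: paired with writer verified (float64 -> bool; writer required)
  notes: paired with writer notes (bytes -> string; writer optional)
  meta.enabled: no writer match
  meta.payload: paired with writer meta.payload (bytes -> bytes; writer required)
  meta.balance: paired with writer meta.balance (float32 -> float32; writer required)
  rule R1 violated at meta.enabled
  rule R3 violated at notes
  rule R3 violated at verified
  => 3 violation(s): forward is BREAKING for Order


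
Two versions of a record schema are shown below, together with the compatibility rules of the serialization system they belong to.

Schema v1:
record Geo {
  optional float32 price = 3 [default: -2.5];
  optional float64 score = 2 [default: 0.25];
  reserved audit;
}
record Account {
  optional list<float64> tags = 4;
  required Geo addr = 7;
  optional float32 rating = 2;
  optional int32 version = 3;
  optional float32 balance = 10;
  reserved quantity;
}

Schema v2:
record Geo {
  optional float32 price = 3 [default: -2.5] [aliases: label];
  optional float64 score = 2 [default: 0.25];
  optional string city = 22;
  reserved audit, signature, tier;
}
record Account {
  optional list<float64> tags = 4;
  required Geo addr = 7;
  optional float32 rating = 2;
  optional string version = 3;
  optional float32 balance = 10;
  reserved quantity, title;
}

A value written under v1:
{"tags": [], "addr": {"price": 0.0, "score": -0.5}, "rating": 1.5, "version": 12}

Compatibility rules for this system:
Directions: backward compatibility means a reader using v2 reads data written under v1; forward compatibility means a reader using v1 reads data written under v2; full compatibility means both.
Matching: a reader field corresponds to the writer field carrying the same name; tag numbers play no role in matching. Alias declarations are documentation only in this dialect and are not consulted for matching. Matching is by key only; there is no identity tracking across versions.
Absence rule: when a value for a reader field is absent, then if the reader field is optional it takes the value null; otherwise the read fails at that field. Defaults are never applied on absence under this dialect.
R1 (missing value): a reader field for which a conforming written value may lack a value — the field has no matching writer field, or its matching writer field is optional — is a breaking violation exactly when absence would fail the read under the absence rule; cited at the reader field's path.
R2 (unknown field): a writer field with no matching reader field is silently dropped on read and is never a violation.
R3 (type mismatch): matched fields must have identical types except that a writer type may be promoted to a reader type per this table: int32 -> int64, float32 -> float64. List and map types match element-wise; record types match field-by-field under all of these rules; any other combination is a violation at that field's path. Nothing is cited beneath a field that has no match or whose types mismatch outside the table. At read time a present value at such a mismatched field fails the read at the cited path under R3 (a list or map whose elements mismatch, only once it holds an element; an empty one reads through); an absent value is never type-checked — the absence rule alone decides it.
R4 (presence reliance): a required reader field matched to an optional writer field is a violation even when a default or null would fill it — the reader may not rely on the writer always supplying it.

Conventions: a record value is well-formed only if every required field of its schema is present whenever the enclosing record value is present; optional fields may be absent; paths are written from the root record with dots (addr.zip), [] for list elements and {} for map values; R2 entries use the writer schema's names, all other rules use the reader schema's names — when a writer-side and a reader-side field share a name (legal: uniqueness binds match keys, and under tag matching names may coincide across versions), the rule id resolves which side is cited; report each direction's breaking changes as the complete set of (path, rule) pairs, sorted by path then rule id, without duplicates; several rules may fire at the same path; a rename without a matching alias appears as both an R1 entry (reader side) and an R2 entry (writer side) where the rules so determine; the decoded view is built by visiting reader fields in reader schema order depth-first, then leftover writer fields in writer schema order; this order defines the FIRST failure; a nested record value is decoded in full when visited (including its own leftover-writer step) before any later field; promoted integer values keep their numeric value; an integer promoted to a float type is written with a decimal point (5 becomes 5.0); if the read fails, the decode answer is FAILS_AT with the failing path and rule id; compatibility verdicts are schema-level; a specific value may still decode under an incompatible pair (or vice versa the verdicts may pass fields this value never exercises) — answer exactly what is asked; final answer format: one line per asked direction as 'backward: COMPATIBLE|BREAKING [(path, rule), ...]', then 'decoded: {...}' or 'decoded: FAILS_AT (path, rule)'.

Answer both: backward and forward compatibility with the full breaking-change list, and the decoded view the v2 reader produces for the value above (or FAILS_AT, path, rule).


backward: BREAKING [(version, R3)]; forward: BREAKING [(version, R3)]; decoded: FAILS_AT (version, R3)

each type pair in Account: writer, then reader
backward for Account (reader v2, writer v1):
  list<float64> -> list<float64>, writer optional: tags aligns to tags
  Geo -> Geo, writer required: addr aligns to addr
  float32 -> float32, writer optional: rating aligns to rating
  int32 -> string, writer optional: version aligns to version
  float32 -> float32, writer optional: balance aligns to balance
  float32 -> float32, writer optional: addr.price aligns to addr.price
  float64 -> float64, writer optional: addr.score aligns to addr.score
  no writer field matches reader addr.city
  rule R3 violated at version
  => 1 violation(s): backward is BREAKING for Account
forward for Account (reader v1, writer v2):
  list<float64> -> list<float64>, writer optional: tags aligns to tags
  Geo -> Geo, writer required: addr aligns to addr
  float32 -> float32, writer optional: rating aligns to rating
  string -> int32, writer optional: version aligns to version
  float32 -> float32, writer optional: balance aligns to balance
  float32 -> float32, writer optional: addr.price aligns to addr.price
  float64 -> float64, writer optional: addr.score aligns to addr.score
  addr.city (writer side), unknown to reader
  rule R3 violated at version
  => 1 violation(s): forward is BREAKING for Account
decoding the Account value with the v2 reader:
  tags := []
  addr.price := 0.0
  addr.score := -0.5
  addr.city := null (absent, optional -> null)
  rating := 1.5
  read fails at version under R3
  => FAILS_AT (version, R3)


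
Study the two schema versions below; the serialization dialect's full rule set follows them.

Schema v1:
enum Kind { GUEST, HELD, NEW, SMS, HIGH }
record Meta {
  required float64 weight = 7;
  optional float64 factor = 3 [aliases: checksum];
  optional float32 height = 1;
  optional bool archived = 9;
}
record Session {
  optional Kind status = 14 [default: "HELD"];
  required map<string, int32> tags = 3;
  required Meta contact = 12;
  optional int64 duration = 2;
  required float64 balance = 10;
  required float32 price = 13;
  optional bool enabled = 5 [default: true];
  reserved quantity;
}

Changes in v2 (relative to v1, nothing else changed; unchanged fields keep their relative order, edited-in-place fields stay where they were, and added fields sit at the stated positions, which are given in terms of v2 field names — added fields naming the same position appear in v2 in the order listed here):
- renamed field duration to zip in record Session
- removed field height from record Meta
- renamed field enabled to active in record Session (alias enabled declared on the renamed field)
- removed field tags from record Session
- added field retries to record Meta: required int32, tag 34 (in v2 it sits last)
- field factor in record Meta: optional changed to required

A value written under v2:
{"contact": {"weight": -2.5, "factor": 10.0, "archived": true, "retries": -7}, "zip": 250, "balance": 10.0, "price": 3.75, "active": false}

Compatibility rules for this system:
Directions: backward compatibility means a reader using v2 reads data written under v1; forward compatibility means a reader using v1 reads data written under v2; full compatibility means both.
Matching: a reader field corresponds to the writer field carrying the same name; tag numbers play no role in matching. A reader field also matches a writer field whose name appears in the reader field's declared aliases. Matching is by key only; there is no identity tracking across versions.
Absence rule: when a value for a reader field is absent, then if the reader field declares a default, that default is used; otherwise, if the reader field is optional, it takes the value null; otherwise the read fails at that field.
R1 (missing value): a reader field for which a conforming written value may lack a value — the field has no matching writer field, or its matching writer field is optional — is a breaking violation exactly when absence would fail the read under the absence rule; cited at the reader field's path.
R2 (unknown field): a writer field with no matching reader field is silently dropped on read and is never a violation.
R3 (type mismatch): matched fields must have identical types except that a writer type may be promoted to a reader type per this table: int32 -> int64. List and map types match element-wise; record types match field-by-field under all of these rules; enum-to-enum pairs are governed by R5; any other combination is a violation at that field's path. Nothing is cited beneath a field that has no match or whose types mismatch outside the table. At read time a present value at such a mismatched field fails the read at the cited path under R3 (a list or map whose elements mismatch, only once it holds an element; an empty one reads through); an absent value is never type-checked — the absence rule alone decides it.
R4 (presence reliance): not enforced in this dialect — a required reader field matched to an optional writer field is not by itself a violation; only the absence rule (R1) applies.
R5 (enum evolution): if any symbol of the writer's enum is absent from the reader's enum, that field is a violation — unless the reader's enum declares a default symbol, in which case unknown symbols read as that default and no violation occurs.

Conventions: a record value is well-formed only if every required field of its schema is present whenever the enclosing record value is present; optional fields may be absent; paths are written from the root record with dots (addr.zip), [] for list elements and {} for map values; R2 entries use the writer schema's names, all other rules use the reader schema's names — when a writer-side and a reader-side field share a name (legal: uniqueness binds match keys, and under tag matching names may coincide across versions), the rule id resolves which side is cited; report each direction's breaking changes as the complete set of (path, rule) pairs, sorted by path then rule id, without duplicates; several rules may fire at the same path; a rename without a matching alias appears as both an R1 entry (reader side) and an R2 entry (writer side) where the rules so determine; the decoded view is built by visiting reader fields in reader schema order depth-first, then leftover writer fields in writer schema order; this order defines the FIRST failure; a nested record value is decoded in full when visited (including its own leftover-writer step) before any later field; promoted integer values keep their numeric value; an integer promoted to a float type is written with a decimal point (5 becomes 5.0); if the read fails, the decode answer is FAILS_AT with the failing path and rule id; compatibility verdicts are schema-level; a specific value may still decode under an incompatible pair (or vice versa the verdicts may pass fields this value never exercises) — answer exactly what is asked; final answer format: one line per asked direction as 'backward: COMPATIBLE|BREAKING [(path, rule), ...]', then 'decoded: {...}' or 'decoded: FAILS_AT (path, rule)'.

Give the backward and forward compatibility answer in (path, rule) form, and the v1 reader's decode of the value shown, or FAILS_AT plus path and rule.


arrows below run writer -> reader for Session
backward on Session — v2 reading data written by v1:
  status: Kind -> Kind, writer optional; from status
  contact: Meta -> Meta, writer required; from contact
  zip: no writer-side match
  balance: float64 -> float64, writer required; from balance
  price: float32 -> float32, writer required; from price
  active: bool -> bool, writer optional; from enabled
  writer field tags has no reader counterpart
  writer field duration has no reader counterpart
  contact.weight: float64 -> float64, writer required; from contact.weight
  contact.factor: float64 -> float64, writer optional; from contact.factor
  contact.archived: bool -> bool, writer optional; from contact.archived
  contact.retries: no writer-side match
  writer field contact.height has no reader counterpart
  breaking: (contact.factor, R1)
  breaking: (contact.retries, R1)
  backward on Session therefore BREAKING (2)
forward on Session — v1 reading data written by v2:
  status: Kind -> Kind, writer optional; from status
  tags: no writer-side match
  contact: Meta -> Meta, writer required; from contact
  duration: no writer-side match
  balance: float64 -> float64, writer required; from balance
  price: float32 -> float32, writer required; from price
  enabled: no writer-side match
  writer field zip has no reader counterpart
  writer field active has no reader counterpart
  contact.weight: float64 -> float64, writer required; from contact.weight
  contact.factor: float64 -> float64, writer required; from contact.factor
  contact.height: no writer-side match
  contact.archived: bool -> bool, writer optional; from contact.archived
  writer field contact.retries has no reader counterpart
  breaking: (tags, R1)
  forward on Session therefore BREAKING (1)
decode (reader v1):
  status := "HELD" (missing; default applied)
  read fails at tags under R1 (no fill)
  => FAILS_AT (tags, R1)

backward: BREAKING [(contact.factor, R1), (contact.retries, R1)]; forward: BREAKING [(tags, R1)]; decoded: FAILS_AT (tags, R1)


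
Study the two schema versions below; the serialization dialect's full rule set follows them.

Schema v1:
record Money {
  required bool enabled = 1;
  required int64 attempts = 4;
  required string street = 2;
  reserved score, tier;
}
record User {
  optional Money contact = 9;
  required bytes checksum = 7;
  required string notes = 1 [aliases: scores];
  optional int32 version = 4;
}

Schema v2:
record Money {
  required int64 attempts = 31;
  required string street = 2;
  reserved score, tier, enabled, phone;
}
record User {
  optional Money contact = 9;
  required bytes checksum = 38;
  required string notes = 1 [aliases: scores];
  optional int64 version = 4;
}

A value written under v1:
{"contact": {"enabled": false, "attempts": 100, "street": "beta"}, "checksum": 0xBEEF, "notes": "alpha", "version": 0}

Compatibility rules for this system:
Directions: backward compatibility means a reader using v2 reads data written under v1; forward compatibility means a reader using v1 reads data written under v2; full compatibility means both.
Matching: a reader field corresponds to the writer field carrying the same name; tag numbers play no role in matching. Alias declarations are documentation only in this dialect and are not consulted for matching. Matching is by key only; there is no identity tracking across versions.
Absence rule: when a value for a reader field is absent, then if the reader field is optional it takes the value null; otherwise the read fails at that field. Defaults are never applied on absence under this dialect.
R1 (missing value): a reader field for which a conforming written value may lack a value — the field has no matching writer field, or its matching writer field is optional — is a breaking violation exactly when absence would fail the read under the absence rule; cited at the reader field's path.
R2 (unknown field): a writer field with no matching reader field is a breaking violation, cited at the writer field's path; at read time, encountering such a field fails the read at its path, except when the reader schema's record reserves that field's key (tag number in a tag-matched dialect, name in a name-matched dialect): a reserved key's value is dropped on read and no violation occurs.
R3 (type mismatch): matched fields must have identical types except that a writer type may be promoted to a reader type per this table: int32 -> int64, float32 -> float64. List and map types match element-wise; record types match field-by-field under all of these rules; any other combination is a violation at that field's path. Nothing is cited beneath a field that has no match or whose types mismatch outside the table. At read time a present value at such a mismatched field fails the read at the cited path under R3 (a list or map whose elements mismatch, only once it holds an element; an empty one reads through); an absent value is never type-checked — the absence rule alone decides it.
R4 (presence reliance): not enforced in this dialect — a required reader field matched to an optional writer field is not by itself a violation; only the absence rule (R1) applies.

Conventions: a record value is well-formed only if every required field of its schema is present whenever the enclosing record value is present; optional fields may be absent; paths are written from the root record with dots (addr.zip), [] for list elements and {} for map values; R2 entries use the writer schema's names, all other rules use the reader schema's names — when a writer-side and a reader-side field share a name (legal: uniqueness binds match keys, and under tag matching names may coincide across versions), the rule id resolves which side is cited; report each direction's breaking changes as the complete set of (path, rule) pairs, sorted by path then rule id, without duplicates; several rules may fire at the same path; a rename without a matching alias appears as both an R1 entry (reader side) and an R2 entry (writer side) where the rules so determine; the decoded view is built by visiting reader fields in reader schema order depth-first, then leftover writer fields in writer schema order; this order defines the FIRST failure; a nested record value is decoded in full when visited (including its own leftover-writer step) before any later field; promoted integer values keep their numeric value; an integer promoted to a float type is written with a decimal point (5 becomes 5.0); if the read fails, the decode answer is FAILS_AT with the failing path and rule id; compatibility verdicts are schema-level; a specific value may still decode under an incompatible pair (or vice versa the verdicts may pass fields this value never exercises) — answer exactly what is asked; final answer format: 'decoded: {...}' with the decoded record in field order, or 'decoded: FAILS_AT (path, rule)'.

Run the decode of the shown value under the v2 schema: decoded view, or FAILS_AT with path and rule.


in User below, arrows point writer -> reader
decoding the User value with the v2 reader:
  contact.attempts := 100
  contact.street := "beta"
  writer contact.enabled: reserved -> dropped
  checksum := 0xBEEF
  notes := "alpha"
  version := 0 (int32 -> int64)
  => decoded: {"contact": {"attempts": 100, "street": "beta"}, "checksum": 0xBEEF, "notes": "alpha", "version": 0}
the rest of the User diff is inert for this question:
  field checksum in record User: tag 7 changed to 38 -> triggers nothing under the printed rules; the User answer is the same either way
  field attempts in record Money: tag 4 changed to 31 -> triggers nothing under the printed rules; the User answer is the same either way
  field version in record User: type int32 changed to int64 -> matters for User compatibility verdicts, not for this value's decode

decoded: {"contact": {"attempts": 100, "street": "beta"}, "checksum": 0xBEEF, "notes": "alpha", "version": 0}


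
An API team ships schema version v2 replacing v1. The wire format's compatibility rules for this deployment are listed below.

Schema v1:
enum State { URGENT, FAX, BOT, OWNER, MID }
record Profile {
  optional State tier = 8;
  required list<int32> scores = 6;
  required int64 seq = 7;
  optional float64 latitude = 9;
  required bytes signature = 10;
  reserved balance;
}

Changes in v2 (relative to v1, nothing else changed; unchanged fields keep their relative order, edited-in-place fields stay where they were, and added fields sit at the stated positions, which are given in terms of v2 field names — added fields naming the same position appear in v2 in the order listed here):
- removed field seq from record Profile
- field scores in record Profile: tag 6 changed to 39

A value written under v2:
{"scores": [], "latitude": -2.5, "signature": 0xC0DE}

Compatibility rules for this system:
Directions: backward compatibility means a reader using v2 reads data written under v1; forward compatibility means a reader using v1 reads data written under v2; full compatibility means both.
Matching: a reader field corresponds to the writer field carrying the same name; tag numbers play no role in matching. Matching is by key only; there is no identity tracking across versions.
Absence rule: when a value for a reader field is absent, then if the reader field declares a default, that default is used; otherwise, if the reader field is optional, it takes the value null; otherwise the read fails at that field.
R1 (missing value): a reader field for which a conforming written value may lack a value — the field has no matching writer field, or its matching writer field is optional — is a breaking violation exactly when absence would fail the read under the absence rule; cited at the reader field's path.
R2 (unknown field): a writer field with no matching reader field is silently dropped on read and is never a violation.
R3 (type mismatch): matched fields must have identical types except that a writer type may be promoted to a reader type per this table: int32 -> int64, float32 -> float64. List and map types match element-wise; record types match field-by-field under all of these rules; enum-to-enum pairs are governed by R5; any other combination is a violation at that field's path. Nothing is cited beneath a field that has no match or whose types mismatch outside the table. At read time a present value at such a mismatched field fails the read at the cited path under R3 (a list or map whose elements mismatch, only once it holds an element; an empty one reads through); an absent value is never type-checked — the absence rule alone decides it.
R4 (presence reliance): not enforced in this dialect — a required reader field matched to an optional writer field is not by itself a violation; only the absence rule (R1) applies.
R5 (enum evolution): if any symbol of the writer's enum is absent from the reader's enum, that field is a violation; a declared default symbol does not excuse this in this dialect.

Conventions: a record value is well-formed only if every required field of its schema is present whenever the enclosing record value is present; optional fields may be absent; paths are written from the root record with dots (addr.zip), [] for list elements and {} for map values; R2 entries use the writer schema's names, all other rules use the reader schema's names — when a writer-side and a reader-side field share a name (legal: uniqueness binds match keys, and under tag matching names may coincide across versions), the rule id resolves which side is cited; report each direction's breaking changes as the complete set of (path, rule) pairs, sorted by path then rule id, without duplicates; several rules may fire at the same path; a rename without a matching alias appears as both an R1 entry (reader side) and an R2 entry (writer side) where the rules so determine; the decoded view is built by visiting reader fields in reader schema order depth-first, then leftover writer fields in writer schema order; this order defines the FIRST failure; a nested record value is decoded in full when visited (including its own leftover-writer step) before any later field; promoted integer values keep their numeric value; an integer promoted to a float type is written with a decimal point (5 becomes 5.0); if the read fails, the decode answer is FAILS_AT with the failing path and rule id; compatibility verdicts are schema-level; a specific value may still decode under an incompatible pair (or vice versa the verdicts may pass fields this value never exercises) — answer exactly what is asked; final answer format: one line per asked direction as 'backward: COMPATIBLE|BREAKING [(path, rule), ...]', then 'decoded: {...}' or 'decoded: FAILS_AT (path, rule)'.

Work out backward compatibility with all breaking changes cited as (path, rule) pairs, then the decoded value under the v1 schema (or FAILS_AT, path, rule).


arrows below run writer -> reader for Profile
backward pass over Profile, reader schema v2, writer schema v1:
  State -> State, writer optional: tier aligns to tier
  list<int32> -> list<int32>, writer required: scores aligns to scores
  float64 -> float64, writer optional: latitude aligns to latitude
  bytes -> bytes, writer required: signature aligns to signature
  leftover writer field: seq
  => backward: COMPATIBLE
decode walk for Profile under reader schema v1:
  tier := null (absent, optional -> null)
  scores := []
  read fails at seq under R1 (no fill)
  => FAILS_AT (seq, R1)
diffs on Profile not affecting the asked answer:
  field scores in record Profile: tag 6 changed to 39 -> no rule fires on it in Profile's dialect; the asked verdict holds

backward: COMPATIBLE []; decoded: FAILS_AT (seq, R1)
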